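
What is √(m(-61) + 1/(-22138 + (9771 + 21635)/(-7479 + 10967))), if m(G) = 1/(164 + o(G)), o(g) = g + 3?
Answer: √157121977395056970/4090854714 ≈ 0.096896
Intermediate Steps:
o(g) = 3 + g
m(G) = 1/(167 + G) (m(G) = 1/(164 + (3 + G)) = 1/(167 + G))
√(m(-61) + 1/(-22138 + (9771 + 21635)/(-7479 + 10967))) = √(1/(167 - 61) + 1/(-22138 + (9771 + 21635)/(-7479 + 10967))) = √(1/106 + 1/(-22138 + 31406/3488)) = √(1/106 + 1/(-22138 + 31406*(1/3488))) = √(1/106 + 1/(-22138 + 15703/1744)) = √(1/106 + 1/(-38592969/1744)) = √(1/106 - 1744/38592969) = √(38408105/4090854714) = √157121977395056970/4090854714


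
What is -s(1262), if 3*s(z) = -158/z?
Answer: 79/1893 ≈ 0.041733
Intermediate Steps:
s(z) = -158/(3*z) (s(z) = (-158/z)/3 = -158/(3*z))
-s(1262) = -(-158)/(3*1262) = -1*(-79/1893) = 79/1893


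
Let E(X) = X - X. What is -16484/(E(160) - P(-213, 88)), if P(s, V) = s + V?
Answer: -16484/125 ≈ -131.87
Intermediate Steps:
E(X) = 0
P(s, V) = V + s
-16484/(E(160) - P(-213, 88)) = -16484/(0 - (88 - 213)) = -16484/(0 - 1*(-125)) = -16484/(0 + 125) = -16484/125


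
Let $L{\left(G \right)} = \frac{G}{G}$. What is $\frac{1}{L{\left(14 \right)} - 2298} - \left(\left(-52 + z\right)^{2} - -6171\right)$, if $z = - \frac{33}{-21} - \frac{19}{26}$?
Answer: $- \frac{668663451849}{76085828} \approx -8788.3$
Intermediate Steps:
$L{\left(G \right)} = 1$
$z = \frac{153}{182}$ ($z = \left(-33\right) \left(- \frac{1}{21}\right) - \frac{19}{26} = \frac{11}{7} - \frac{19}{26} = \frac{153}{182} \approx 0.84066$)
$\frac{1}{L{\left(14 \right)} - 2298} - \left(\left(-52 + z\right)^{2} - -6171\right) = \frac{1}{1 - 2298} - \left(\left(-52 + \frac{153}{182}\right)^{2} - -6171\right) = \frac{1}{-2297} - \left(\left(- \frac{9311}{182}\right)^{2} + 6171\right) = - \frac{1}{2297} - \left(\frac{86694721}{33124} + 6171\right) = - \frac{1}{2297} - \frac{291102925}{33124} = - \frac{668663451849}{76085828}$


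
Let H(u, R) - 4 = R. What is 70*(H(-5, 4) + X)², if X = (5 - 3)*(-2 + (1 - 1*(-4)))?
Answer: 13720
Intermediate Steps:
H(u, R) = 4 + R
X = 6 (X = 2*(-2 + (1 + 4)) = 2*(-2 + 5) = 2*3 = 6)
70*(H(-5, 4) + X)² = 70*((4 + 4) + 6)² = 70*(8 + 6)² = 70*14² = 70*196 = 13720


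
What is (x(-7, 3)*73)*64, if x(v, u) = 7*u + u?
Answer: 112128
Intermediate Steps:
x(v, u) = 8*u
(x(-7, 3)*73)*64 = ((8*3)*73)*64 = (24*73)*64 = 1752*64 = 112128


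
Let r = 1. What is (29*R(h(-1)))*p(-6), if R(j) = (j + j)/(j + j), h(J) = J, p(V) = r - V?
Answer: 203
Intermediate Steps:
p(V) = 1 - V
R(j) = 1 (R(j) = (2*j)/((2*j)) = (2*j)*(1/(2*j)) = 1)
(29*R(h(-1)))*p(-6) = (29*1)*(1 - 1*(-6)) = 29*(1 + 6) = 29*7 = 203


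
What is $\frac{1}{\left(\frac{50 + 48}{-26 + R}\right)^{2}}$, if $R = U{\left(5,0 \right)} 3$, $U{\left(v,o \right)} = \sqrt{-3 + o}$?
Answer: $\frac{649}{9604} - \frac{39 i \sqrt{3}}{2401} \approx 0.067576 - 0.028134 i$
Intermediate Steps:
$R = 3 i \sqrt{3}$ ($R = \sqrt{-3 + 0} \cdot 3 = \sqrt{-3} \cdot 3 = i \sqrt{3} \cdot 3 = 3 i \sqrt{3} \approx 5.1962 i$)
$\frac{1}{\left(\frac{50 + 48}{-26 + R}\right)^{2}} = \frac{1}{\left(\frac{50 + 48}{-26 + 3 i \sqrt{3}}\right)^{2}} = \frac{1}{\left(\frac{98}{-26 + 3 i \sqrt{3}}\right)^{2}} = \frac{1}{9604 \frac{1}{\left(-26 + 3 i \sqrt{3}\right)^{2}}} = \frac{\left(-26 + 3 i \sqrt{3}\right)^{2}}{9604}$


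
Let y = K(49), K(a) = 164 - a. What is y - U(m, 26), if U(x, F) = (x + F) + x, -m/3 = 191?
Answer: 1235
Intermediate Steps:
m = -573 (m = -3*191 = -573)
U(x, F) = F + 2*x (U(x, F) = (F + x) + x = F + 2*x)
y = 115 (y = 164 - 1*49 = 164 - 49 = 115)
y - U(m, 26) = 115 - (26 + 2*(-573)) = 115 - (26 - 1146) = 115 - 1*(-1120) = 115 + 1120 = 1235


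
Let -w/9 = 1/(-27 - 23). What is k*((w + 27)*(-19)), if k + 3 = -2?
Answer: 25821/10 ≈ 2582.1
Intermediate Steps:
k = -5 (k = -3 - 2 = -5)
w = 9/50 (w = -9/(-27 - 23) = -9/(-50) = -9*(-1/50) = 9/50 ≈ 0.18000)
k*((w + 27)*(-19)) = -5*(9/50 + 27)*(-19) = -1359*(-19)/10 = -5*(-25821/50) = 25821/10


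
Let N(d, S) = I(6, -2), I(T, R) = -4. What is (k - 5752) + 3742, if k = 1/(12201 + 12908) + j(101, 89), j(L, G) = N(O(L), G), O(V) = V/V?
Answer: -50569525/25109 ≈ -2014.0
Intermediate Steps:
O(V) = 1
N(d, S) = -4
j(L, G) = -4
k = -100435/25109 (k = 1/(12201 + 12908) - 4 = 1/25109 - 4 = -100435/25109 ≈ -4.0000)
(k - 5752) + 3742 = (-100435/25109 - 5752) + 3742 = -144527403/25109 + 3742 = -50569525/25109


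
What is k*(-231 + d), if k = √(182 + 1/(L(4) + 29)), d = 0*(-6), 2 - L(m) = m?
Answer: -77*√14745/3 ≈ -3116.7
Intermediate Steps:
L(m) = 2 - m
d = 0
k = √14745/9 (k = √(182 + 1/((2 - 1*4) + 29)) = √(182 + 1/((2 - 4) + 29)) = √(182 + 1/(-2 + 29)) = √(182 + 1/27) = √(4915/27) = √14745/9 ≈ 13.492)
k*(-231 + d) = (√14745/9)*(-231 + 0) = (√14745/9)*(-231) = -77*√14745/3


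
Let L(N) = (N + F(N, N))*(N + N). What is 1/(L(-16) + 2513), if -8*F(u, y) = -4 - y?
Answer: 1/3073 ≈ 0.00032541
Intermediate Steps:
F(u, y) = ½ + y/8 (F(u, y) = -(-4 - y)/8 = ½ + y/8)
L(N) = 2*N*(½ + 9*N/8) (L(N) = (N + (½ + N/8))*(N + N) = (½ + 9*N/8)*(2*N) = 2*N*(½ + 9*N/8))
1/(L(-16) + 2513) = 1/((¼)*(-16)*(4 + 9*(-16)) + 2513) = 1/((¼)*(-16)*(4 - 144) + 2513) = 1/((¼)*(-16)*(-140) + 2513) = 1/(560 + 2513) = 1/3073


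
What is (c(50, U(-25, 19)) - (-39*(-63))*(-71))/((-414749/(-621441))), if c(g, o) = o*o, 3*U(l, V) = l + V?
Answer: 108411003891/414749 ≈ 2.6139e+5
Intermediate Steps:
U(l, V) = V/3 + l/3 (U(l, V) = (l + V)/3 = (V + l)/3 = V/3 + l/3)
c(g, o) = o²
(c(50, U(-25, 19)) - (-39*(-63))*(-71))/((-414749/(-621441))) = (((⅓)*19 + (⅓)*(-25))² - (-39*(-63))*(-71))/((-414749/(-621441))) = ((19/3 - 25/3)² - 2457*(-71))/((-414749*(-1/621441))) = ((-2)² - 1*(-174447))/(414749/621441) = (4 + 174447)*(621441/414749) = 174451*(621441/414749) = 108411003891/414749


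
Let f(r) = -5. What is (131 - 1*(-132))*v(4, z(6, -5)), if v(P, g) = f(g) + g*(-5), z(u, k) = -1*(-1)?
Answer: -2630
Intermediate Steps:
z(u, k) = 1
v(P, g) = -5 - 5*g (v(P, g) = -5 + g*(-5) = -5 - 5*g)
(131 - 1*(-132))*v(4, z(6, -5)) = (131 - 1*(-132))*(-5 - 5*1) = (131 + 132)*(-5 - 5) = 263*(-10) = -2630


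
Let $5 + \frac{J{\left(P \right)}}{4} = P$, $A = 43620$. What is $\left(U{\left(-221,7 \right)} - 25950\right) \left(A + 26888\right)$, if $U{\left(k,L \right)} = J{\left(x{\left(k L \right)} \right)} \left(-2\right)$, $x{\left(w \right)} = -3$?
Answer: $-1825170088$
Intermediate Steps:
$J{\left(P \right)} = -20 + 4 P$
$U{\left(k,L \right)} = 64$ ($U{\left(k,L \right)} = \left(-20 + 4 \left(-3\right)\right) \left(-2\right) = \left(-20 - 12\right) \left(-2\right) = \left(-32\right) \left(-2\right) = 64$)
$\left(U{\left(-221,7 \right)} - 25950\right) \left(A + 26888\right) = \left(64 - 25950\right) \left(43620 + 26888\right) = \left(-25886\right) 70508 = -1825170088$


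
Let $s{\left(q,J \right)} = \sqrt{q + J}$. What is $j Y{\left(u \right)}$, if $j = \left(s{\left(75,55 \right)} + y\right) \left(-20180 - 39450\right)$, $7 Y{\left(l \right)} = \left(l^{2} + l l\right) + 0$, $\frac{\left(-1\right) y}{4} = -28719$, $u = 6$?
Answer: $- \frac{493204023360}{7} - \frac{4293360 \sqrt{130}}{7} \approx -7.0465 \cdot 10^{10}$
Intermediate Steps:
$s{\left(q,J \right)} = \sqrt{J + q}$
$y = 114876$ ($y = \left(-4\right) \left(-28719\right) = 114876$)
$Y{\left(l \right)} = \frac{2 l^{2}}{7}$ ($Y{\left(l \right)} = \frac{\left(l^{2} + l l\right) + 0}{7} = \frac{\left(l^{2} + l^{2}\right) + 0}{7} = \frac{2 l^{2} + 0}{7} = \frac{2 l^{2}}{7}$)
$j = -6850055880 - 59630 \sqrt{130}$ ($j = \left(\sqrt{55 + 75} + 114876\right) \left(-20180 - 39450\right) = \left(\sqrt{130} + 114876\right) \left(-59630\right) = \left(114876 + \sqrt{130}\right) \left(-59630\right) = -6850055880 - 59630 \sqrt{130} \approx -6.8507 \cdot 10^{9}$)
$j Y{\left(u \right)} = \left(-6850055880 - 59630 \sqrt{130}\right) \frac{2 \cdot 6^{2}}{7} = \left(-6850055880 - 59630 \sqrt{130}\right) \frac{2}{7} \cdot 36 = \left(-6850055880 - 59630 \sqrt{130}\right) \frac{72}{7} = - \frac{493204023360}{7} - \frac{4293360 \sqrt{130}}{7}$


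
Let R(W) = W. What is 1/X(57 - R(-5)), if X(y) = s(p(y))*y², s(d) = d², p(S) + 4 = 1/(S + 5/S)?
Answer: 14814801/903845701264 ≈ 1.6391e-5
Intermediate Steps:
p(S) = -4 + 1/(S + 5/S)
X(y) = y²*(-20 + y - 4*y²)²/(5 + y²)² (X(y) = ((-20 + y - 4*y²)/(5 + y²))²*y² = ((-20 + y - 4*y²)²/(5 + y²)²)*y² = y²*(-20 + y - 4*y²)²/(5 + y²)²)
1/X(57 - R(-5)) = 1/((57 - 1*(-5))²*(20 - (57 - 1*(-5)) + 4*(57 - 1*(-5))²)²/(5 + (57 - 1*(-5))²)²) = 1/((57 + 5)²*(20 - (57 + 5) + 4*(57 + 5)²)²/(5 + (57 + 5)²)²) = 1/(62²*(20 - 1*62 + 4*62²)²/(5 + 62²)²) = 1/(3844*(20 - 62 + 4*3844)²/(5 + 3844)²) = 1/(3844*(20 - 62 + 15376)²/3849²) = 1/(3844*(1/14814801)*15334²) = 1/(3844*(1/14814801)*235131556) = 1/(903845701264/14814801) = 14814801/903845701264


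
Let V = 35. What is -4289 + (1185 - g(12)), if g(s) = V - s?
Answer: -3127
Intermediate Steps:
g(s) = 35 - s
-4289 + (1185 - g(12)) = -4289 + (1185 - (35 - 1*12)) = -4289 + (1185 - (35 - 12)) = -4289 + (1185 - 1*23) = -4289 + (1185 - 23) = -4289 + 1162 = -3127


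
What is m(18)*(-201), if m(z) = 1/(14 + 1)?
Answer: -67/5 ≈ -13.400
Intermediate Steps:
m(z) = 1/15
m(18)*(-201) = (1/15)*(-201) = -67/5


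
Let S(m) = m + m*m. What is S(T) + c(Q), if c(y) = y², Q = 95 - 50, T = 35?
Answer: 3285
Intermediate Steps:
S(m) = m + m²
Q = 45
S(T) + c(Q) = 35*(1 + 35) + 45² = 35*36 + 2025 = 1260 + 2025 = 3285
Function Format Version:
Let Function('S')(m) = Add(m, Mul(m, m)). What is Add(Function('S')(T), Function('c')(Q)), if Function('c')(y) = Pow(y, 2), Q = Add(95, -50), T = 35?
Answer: 3285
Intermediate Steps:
Function('S')(m) = Add(m, Pow(m, 2))
Q = 45
Add(Function('S')(T), Function('c')(Q)) = Add(Mul(35, Add(1, 35)), Pow(45, 2)) = Add(Mul(35, 36), 2025) = Add(1260, 2025) = 3285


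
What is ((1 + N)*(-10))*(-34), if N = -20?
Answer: -6460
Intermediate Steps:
((1 + N)*(-10))*(-34) = ((1 - 20)*(-10))*(-34) = -19*(-10)*(-34) = 190*(-34) = -6460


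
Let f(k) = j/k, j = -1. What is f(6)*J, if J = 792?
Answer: -132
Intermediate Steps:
f(k) = -1/k
f(6)*J = -1/6*792 = -1*⅙*792 = -⅙*792 = -132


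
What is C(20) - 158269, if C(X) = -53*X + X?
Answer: -159309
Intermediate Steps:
C(X) = -52*X
C(20) - 158269 = -52*20 - 158269 = -1040 - 158269 = -159309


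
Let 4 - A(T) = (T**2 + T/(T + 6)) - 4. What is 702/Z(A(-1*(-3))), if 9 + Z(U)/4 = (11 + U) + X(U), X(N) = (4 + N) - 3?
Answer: 1053/2 ≈ 526.50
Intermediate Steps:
X(N) = 1 + N
A(T) = 8 - T**2 - T/(6 + T) (A(T) = 4 - ((T**2 + T/(T + 6)) - 4) = 4 - ((T**2 + T/(6 + T)) - 4) = 4 - (-4 + T**2 + T/(6 + T)) = 4 + (4 - T**2 - T/(6 + T)) = 8 - T**2 - T/(6 + T))
Z(U) = 12 + 8*U (Z(U) = -36 + 4*((11 + U) + (1 + U)) = -36 + 4*(12 + 2*U) = -36 + (48 + 8*U) = 12 + 8*U)
702/Z(A(-1*(-3))) = 702/(12 + 8*((48 - (-1*(-3))**3 - 6*(-1*(-3))**2 + 7*(-1*(-3)))/(6 - 1*(-3)))) = 702/(12 + 8*((48 - 1*3**3 - 6*3**2 + 7*3)/(6 + 3))) = 702/(12 + 8*((48 - 1*27 - 6*9 + 21)/9)) = 702/(12 + 8*((48 - 27 - 54 + 21)/9)) = 702/(12 + 8*((1/9)*(-12))) = 702/(12 + 8*(-4/3)) = 702/(12 - 32/3) = 702/(4/3) = 702*(3/4) = 1053/2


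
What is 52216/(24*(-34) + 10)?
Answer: -26108/403 ≈ -64.784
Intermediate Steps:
52216/(24*(-34) + 10) = 52216/(-816 + 10) = 52216/(-806) = 52216*(-1/806) = -26108/403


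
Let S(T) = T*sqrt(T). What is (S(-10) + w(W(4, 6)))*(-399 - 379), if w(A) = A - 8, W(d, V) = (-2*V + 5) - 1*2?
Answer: 13226 + 7780*I*sqrt(10) ≈ 13226.0 + 24603.0*I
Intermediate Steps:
S(T) = T**(3/2)
W(d, V) = 3 - 2*V (W(d, V) = (5 - 2*V) - 2 = 3 - 2*V)
w(A) = -8 + A
(S(-10) + w(W(4, 6)))*(-399 - 379) = ((-10)**(3/2) + (-8 + (3 - 2*6)))*(-399 - 379) = (-10*I*sqrt(10) + (-8 + (3 - 12)))*(-778) = (-10*I*sqrt(10) + (-8 - 9))*(-778) = (-10*I*sqrt(10) - 17)*(-778) = (-17 - 10*I*sqrt(10))*(-778) = 13226 + 7780*I*sqrt(10)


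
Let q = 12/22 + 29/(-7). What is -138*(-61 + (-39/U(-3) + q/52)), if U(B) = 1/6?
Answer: 81520533/2002 ≈ 40720.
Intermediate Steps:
q = -277/77 (q = 12*(1/22) + 29*(-1/7) = 6/11 - 29/7 = -277/77 ≈ -3.5974)
U(B) = 1/6
-138*(-61 + (-39/U(-3) + q/52)) = -138*(-61 + (-39/1/6 - 277/77/52)) = -138*(-61 + (-39*6 - 277/77*1/52)) = -138*(-61 + (-234 - 277/4004)) = -138*(-61 - 937213/4004) = -138*(-1181457/4004) = 81520533/2002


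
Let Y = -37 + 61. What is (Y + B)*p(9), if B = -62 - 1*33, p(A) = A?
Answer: -639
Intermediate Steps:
Y = 24
B = -95 (B = -62 - 33 = -95)
(Y + B)*p(9) = (24 - 95)*9 = -71*9 = -639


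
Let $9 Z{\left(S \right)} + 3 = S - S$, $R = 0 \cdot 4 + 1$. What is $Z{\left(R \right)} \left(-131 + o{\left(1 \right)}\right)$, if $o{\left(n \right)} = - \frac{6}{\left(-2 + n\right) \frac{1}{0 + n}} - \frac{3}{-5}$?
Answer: $\frac{622}{15} \approx 41.467$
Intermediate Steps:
$R = 1$ ($R = 0 + 1 = 1$)
$o{\left(n \right)} = \frac{3}{5} - \frac{6 n}{-2 + n}$ ($o{\left(n \right)} = - \frac{6}{\left(-2 + n\right) \frac{1}{n}} - - \frac{3}{5} = - \frac{6}{\frac{1}{n} \left(-2 + n\right)} + \frac{3}{5} = - 6 \frac{n}{-2 + n} + \frac{3}{5} = - \frac{6 n}{-2 + n} + \frac{3}{5} = \frac{3}{5} - \frac{6 n}{-2 + n}$)
$Z{\left(S \right)} = - \frac{1}{3}$ ($Z{\left(S \right)} = - \frac{1}{3} + \frac{S - S}{9} = - \frac{1}{3} + \frac{1}{9} \cdot 0 = - \frac{1}{3} + 0 = - \frac{1}{3}$)
$Z{\left(R \right)} \left(-131 + o{\left(1 \right)}\right) = - \frac{-131 + \frac{3 \left(-2 - 9\right)}{5 \left(-2 + 1\right)}}{3} = - \frac{-131 + \frac{3 \left(-2 - 9\right)}{5 \left(-1\right)}}{3} = - \frac{-131 + \frac{3}{5} \left(-1\right) \left(-11\right)}{3} = - \frac{-131 + \frac{33}{5}}{3} = \left(- \frac{1}{3}\right) \left(- \frac{622}{5}\right) = \frac{622}{15}$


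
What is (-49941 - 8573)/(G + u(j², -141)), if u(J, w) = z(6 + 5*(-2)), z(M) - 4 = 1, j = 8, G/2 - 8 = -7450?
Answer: 58514/14879 ≈ 3.9327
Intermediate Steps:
G = -14884 (G = 16 + 2*(-7450) = 16 - 14900 = -14884)
z(M) = 5 (z(M) = 4 + 1 = 5)
u(J, w) = 5
(-49941 - 8573)/(G + u(j², -141)) = (-49941 - 8573)/(-14884 + 5) = -58514/(-14879) = -58514*(-1/14879) = 58514/14879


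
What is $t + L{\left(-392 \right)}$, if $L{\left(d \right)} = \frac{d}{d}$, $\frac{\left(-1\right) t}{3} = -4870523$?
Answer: $14611570$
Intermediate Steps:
$t = 14611569$ ($t = \left(-3\right) \left(-4870523\right) = 14611569$)
$L{\left(d \right)} = 1$
$t + L{\left(-392 \right)} = 14611569 + 1 = 14611570$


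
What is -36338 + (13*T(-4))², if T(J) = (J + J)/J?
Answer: -35662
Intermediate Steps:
T(J) = 2 (T(J) = (2*J)/J = 2)
-36338 + (13*T(-4))² = -36338 + (13*2)² = -36338 + 26² = -36338 + 676 = -35662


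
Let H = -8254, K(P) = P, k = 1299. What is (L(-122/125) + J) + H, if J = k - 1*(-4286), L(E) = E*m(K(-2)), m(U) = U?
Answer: -333381/125 ≈ -2667.0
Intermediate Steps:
L(E) = -2*E (L(E) = E*(-2) = -2*E)
J = 5585 (J = 1299 - 1*(-4286) = 1299 + 4286 = 5585)
(L(-122/125) + J) + H = (-(-244)/125 + 5585) - 8254 = (-2*(-122/125) + 5585) - 8254 = (244/125 + 5585) - 8254 = 698369/125 - 8254 = -333381/125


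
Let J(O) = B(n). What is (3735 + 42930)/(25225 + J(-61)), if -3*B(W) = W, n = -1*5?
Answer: 27999/15136 ≈ 1.8498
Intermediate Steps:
n = -5
B(W) = -W/3
J(O) = 5/3 (J(O) = -⅓*(-5) = 5/3)
(3735 + 42930)/(25225 + J(-61)) = (3735 + 42930)/(25225 + 5/3) = 46665/(75680/3) = 46665*(3/75680) = 27999/15136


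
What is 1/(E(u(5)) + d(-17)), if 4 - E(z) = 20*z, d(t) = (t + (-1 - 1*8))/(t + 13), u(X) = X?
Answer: -2/179 ≈ -0.011173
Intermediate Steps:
d(t) = (-9 + t)/(13 + t) (d(t) = (t + (-1 - 8))/(13 + t) = (t - 9)/(13 + t) = (-9 + t)/(13 + t))
E(z) = 4 - 20*z
1/(E(u(5)) + d(-17)) = 1/((4 - 20*5) + (-9 - 17)/(13 - 17)) = 1/((4 - 100) - 26/(-4)) = 1/(-96 - 1/4*(-26)) = 1/(-96 + 13/2) = 1/(-179/2) = -2/179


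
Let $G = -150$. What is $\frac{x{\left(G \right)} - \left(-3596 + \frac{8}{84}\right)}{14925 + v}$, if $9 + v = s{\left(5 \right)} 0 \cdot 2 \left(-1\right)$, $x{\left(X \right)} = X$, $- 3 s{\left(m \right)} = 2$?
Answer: $\frac{18091}{78309} \approx 0.23102$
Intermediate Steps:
$s{\left(m \right)} = - \frac{2}{3}$ ($s{\left(m \right)} = \left(- \frac{1}{3}\right) 2 = - \frac{2}{3}$)
$v = -9$ ($v = -9 - \frac{2 \cdot 0 \cdot 2 \left(-1\right)}{3} = -9 - \frac{2 \cdot 0 \left(-1\right)}{3} = -9 - 0 = -9 + 0 = -9$)
$\frac{x{\left(G \right)} - \left(-3596 + \frac{8}{84}\right)}{14925 + v} = \frac{-150 - \left(-3596 + \frac{8}{84}\right)}{14925 - 9} = \frac{-150 + \left(3596 - \frac{2}{21}\right)}{14916} = \left(-150 + \left(3596 - \frac{2}{21}\right)\right) \frac{1}{14916} = \left(-150 + \frac{75514}{21}\right) \frac{1}{14916} = \frac{72364}{21} \cdot \frac{1}{14916} = \frac{18091}{78309}$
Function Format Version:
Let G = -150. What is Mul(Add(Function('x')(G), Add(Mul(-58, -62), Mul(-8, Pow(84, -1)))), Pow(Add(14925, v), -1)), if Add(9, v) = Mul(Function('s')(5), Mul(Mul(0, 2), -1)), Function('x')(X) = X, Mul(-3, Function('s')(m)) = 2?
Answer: Rational(18091, 78309) ≈ 0.23102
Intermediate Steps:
Function('s')(m) = Rational(-2, 3) (Function('s')(m) = Mul(Rational(-1, 3), 2) = Rational(-2, 3))
v = -9 (v = Add(-9, Mul(Rational(-2, 3), Mul(Mul(0, 2), -1))) = Add(-9, Mul(Rational(-2, 3), Mul(0, -1))) = Add(-9, Mul(Rational(-2, 3), 0)) = Add(-9, 0) = -9)
Mul(Add(Function('x')(G), Add(Mul(-58, -62), Mul(-8, Pow(84, -1)))), Pow(Add(14925, v), -1)) = Mul(Add(-150, Add(Mul(-58, -62), Mul(-8, Pow(84, -1)))), Pow(Add(14925, -9), -1)) = Mul(Add(-150, Add(3596, Mul(-8, Rational(1, 84)))), Pow(14916, -1)) = Mul(Add(-150, Add(3596, Rational(-2, 21))), Rational(1, 14916)) = Mul(Add(-150, Rational(75514, 21)), Rational(1, 14916)) = Mul(Rational(72364, 21), Rational(1, 14916)) = Rational(18091, 78309)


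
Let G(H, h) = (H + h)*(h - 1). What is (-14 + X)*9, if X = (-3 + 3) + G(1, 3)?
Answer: -54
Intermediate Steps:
G(H, h) = (-1 + h)*(H + h) (G(H, h) = (H + h)*(-1 + h) = (-1 + h)*(H + h))
X = 8 (X = (-3 + 3) + (3² - 1*1 - 1*3 + 1*3) = 0 + (9 - 1 - 3 + 3) = 0 + 8 = 8)
(-14 + X)*9 = (-14 + 8)*9 = -6*9 = -54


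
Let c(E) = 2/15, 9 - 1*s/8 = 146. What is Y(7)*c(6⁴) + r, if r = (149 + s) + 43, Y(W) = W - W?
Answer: -904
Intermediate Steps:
s = -1096 (s = 72 - 8*146 = 72 - 1168 = -1096)
Y(W) = 0
c(E) = 2/15 (c(E) = 2*(1/15) = 2/15)
r = -904 (r = (149 - 1096) + 43 = -947 + 43 = -904)
Y(7)*c(6⁴) + r = 0*(2/15) - 904 = 0 - 904 = -904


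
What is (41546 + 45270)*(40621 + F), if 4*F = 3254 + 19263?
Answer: 4015261704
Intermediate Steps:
F = 22517/4 (F = (3254 + 19263)/4 = (¼)*22517 = 22517/4 ≈ 5629.3)
(41546 + 45270)*(40621 + F) = (41546 + 45270)*(40621 + 22517/4) = 86816*(185001/4) = 4015261704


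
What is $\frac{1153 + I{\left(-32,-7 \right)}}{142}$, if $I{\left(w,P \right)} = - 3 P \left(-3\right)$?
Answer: $\frac{545}{71} \approx 7.6761$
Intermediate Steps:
$I{\left(w,P \right)} = 9 P$
$\frac{1153 + I{\left(-32,-7 \right)}}{142} = \frac{1153 + 9 \left(-7\right)}{142} = \frac{1153 - 63}{142} = \frac{1}{142} \cdot 1090 = \frac{545}{71}$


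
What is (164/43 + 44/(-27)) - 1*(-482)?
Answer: 562138/1161 ≈ 484.18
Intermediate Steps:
(164/43 + 44/(-27)) - 1*(-482) = (164*(1/43) + 44*(-1/27)) + 482 = (164/43 - 44/27) + 482 = 2536/1161 + 482 = 562138/1161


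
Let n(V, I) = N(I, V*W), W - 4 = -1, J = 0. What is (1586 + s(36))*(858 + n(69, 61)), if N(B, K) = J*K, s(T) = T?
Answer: 1391676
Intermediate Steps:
W = 3 (W = 4 - 1 = 3)
N(B, K) = 0 (N(B, K) = 0*K = 0)
n(V, I) = 0
(1586 + s(36))*(858 + n(69, 61)) = (1586 + 36)*(858 + 0) = 1622*858 = 1391676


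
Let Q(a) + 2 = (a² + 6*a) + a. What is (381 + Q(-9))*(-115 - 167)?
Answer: -111954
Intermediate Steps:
Q(a) = -2 + a² + 7*a (Q(a) = -2 + ((a² + 6*a) + a) = -2 + (a² + 7*a) = -2 + a² + 7*a)
(381 + Q(-9))*(-115 - 167) = (381 + (-2 + (-9)² + 7*(-9)))*(-115 - 167) = (381 + (-2 + 81 - 63))*(-282) = (381 + 16)*(-282) = 397*(-282) = -111954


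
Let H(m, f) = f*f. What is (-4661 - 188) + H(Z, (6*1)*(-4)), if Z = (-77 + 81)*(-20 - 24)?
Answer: -4273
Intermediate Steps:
Z = -176 (Z = 4*(-44) = -176)
H(m, f) = f²
(-4661 - 188) + H(Z, (6*1)*(-4)) = (-4661 - 188) + ((6*1)*(-4))² = -4849 + (6*(-4))² = -4849 + (-24)² = -4849 + 576 = -4273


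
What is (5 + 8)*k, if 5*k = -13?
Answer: -169/5 ≈ -33.800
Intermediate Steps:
k = -13/5 (k = (⅕)*(-13) = -13/5 ≈ -2.6000)
(5 + 8)*k = (5 + 8)*(-13/5) = 13*(-13/5) = -169/5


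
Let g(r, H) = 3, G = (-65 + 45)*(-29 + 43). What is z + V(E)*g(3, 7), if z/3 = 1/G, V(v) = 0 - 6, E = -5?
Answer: -5043/280 ≈ -18.011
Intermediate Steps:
G = -280 (G = -20*14 = -280)
V(v) = -6
z = -3/280 (z = 3/(-280) = 3*(-1/280) = -3/280 ≈ -0.010714)
z + V(E)*g(3, 7) = -3/280 - 6*3 = -3/280 - 18 = -5043/280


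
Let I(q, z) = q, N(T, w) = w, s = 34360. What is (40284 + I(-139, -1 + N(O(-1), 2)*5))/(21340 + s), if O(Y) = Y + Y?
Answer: 8029/11140 ≈ 0.72074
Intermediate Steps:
O(Y) = 2*Y
(40284 + I(-139, -1 + N(O(-1), 2)*5))/(21340 + s) = (40284 - 139)/(21340 + 34360) = 40145/55700 = 40145*(1/55700) = 8029/11140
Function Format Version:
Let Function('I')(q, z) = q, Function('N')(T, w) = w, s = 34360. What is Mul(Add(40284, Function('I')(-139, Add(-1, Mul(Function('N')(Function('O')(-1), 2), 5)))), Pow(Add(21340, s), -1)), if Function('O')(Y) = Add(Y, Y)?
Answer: Rational(8029, 11140) ≈ 0.72074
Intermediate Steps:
Function('O')(Y) = Mul(2, Y)
Mul(Add(40284, Function('I')(-139, Add(-1, Mul(Function('N')(Function('O')(-1), 2), 5)))), Pow(Add(21340, s), -1)) = Mul(Add(40284, -139), Pow(Add(21340, 34360), -1)) = Mul(40145, Pow(55700, -1)) = Mul(40145, Rational(1, 55700)) = Rational(8029, 11140)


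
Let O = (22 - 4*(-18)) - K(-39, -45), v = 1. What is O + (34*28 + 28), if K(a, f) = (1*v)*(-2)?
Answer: 1076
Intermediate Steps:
K(a, f) = -2 (K(a, f) = (1*1)*(-2) = 1*(-2) = -2)
O = 96 (O = (22 - 4*(-18)) - 1*(-2) = (22 + 72) + 2 = 94 + 2 = 96)
O + (34*28 + 28) = 96 + (34*28 + 28) = 96 + (952 + 28) = 96 + 980 = 1076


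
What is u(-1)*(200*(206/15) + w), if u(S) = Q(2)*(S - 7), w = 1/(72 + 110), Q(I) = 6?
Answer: -11997464/91 ≈ -1.3184e+5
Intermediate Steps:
w = 1/182 ≈ 0.0054945
u(S) = -42 + 6*S (u(S) = 6*(S - 7) = 6*(-7 + S) = -42 + 6*S)
u(-1)*(200*(206/15) + w) = (-42 + 6*(-1))*(200*(206/15) + 1/182) = (-42 - 6)*(200*(206*(1/15)) + 1/182) = -48*(200*(206/15) + 1/182) = -48*(8240/3 + 1/182) = -48*1499683/546 = -11997464/91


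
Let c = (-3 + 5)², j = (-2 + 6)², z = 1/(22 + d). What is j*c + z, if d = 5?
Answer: 1729/27 ≈ 64.037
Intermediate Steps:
z = 1/27 (z = 1/(22 + 5) = 1/27 ≈ 0.037037)
j = 16 (j = 4² = 16)
c = 4 (c = 2² = 4)
j*c + z = 16*4 + 1/27 = 64 + 1/27 = 1729/27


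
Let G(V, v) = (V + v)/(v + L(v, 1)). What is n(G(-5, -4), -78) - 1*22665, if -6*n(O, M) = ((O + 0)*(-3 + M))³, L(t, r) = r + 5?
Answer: -129502803/16 ≈ -8.0939e+6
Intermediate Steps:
L(t, r) = 5 + r
G(V, v) = (V + v)/(6 + v) (G(V, v) = (V + v)/(v + (5 + 1)) = (V + v)/(v + 6) = (V + v)/(6 + v))
n(O, M) = -O³*(-3 + M)³/6 (n(O, M) = -(-3 + M)³*(O + 0)³/6 = -O³*(-3 + M)³/6)
n(G(-5, -4), -78) - 1*22665 = -((-5 - 4)/(6 - 4))³*(-3 - 78)³/6 - 1*22665 = -⅙*(-9/2)³*(-81)³ - 22665 = -⅙*((½)*(-9))³*(-531441) - 22665 = -⅙*(-9/2)³*(-531441) - 22665 = -⅙*(-729/8)*(-531441) - 22665 = -129140163/16 - 22665 = -129502803/16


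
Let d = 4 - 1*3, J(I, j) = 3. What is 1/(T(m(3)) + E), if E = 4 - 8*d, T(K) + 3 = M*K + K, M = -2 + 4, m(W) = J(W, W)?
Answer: ½ ≈ 0.50000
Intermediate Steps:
m(W) = 3
d = 1 (d = 4 - 3 = 1)
M = 2
T(K) = -3 + 3*K (T(K) = -3 + (2*K + K) = -3 + 3*K)
E = -4 (E = 4 - 8*1 = 4 - 8 = -4)
1/(T(m(3)) + E) = 1/((-3 + 3*3) - 4) = 1/((-3 + 9) - 4) = 1/(6 - 4) = 1/2 = ½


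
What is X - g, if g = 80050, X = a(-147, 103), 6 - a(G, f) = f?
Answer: -80147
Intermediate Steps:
a(G, f) = 6 - f
X = -97 (X = 6 - 1*103 = 6 - 103 = -97)
X - g = -97 - 1*80050 = -97 - 80050 = -80147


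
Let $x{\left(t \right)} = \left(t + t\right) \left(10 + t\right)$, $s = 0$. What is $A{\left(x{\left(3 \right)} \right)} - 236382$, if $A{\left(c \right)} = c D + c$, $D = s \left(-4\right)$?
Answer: $-236304$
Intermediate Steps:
$x{\left(t \right)} = 2 t \left(10 + t\right)$
$D = 0$ ($D = 0 \left(-4\right) = 0$)
$A{\left(c \right)} = c$ ($A{\left(c \right)} = c 0 + c = 0 + c = c$)
$A{\left(x{\left(3 \right)} \right)} - 236382 = 2 \cdot 3 \left(10 + 3\right) - 236382 = 2 \cdot 3 \cdot 13 - 236382 = 78 - 236382 = -236304$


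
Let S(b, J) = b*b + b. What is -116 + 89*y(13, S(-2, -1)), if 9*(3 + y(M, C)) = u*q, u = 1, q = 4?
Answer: -3091/9 ≈ -343.44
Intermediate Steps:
S(b, J) = b + b² (S(b, J) = b² + b = b + b²)
y(M, C) = -23/9 (y(M, C) = -3 + (1*4)/9 = -3 + (⅑)*4 = -3 + 4/9 = -23/9)
-116 + 89*y(13, S(-2, -1)) = -116 + 89*(-23/9) = -116 - 2047/9 = -3091/9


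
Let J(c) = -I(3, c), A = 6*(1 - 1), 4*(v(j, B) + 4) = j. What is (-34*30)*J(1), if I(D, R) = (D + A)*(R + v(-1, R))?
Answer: -9945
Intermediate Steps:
v(j, B) = -4 + j/4
A = 0 (A = 6*0 = 0)
I(D, R) = D*(-17/4 + R) (I(D, R) = (D + 0)*(R + (-4 + (¼)*(-1))) = D*(R + (-4 - ¼)) = D*(R - 17/4) = D*(-17/4 + R))
J(c) = 51/4 - 3*c (J(c) = -3*(-17 + 4*c)/4 = -(-51/4 + 3*c) = 51/4 - 3*c)
(-34*30)*J(1) = (-34*30)*(51/4 - 3*1) = -1020*(51/4 - 3) = -1020*39/4 = -9945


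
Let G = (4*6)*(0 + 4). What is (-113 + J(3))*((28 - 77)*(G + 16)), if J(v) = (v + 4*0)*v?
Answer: 570752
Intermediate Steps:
G = 96 (G = 24*4 = 96)
J(v) = v**2 (J(v) = (v + 0)*v = v*v = v**2)
(-113 + J(3))*((28 - 77)*(G + 16)) = (-113 + 3**2)*((28 - 77)*(96 + 16)) = (-113 + 9)*(-49*112) = -104*(-5488) = 570752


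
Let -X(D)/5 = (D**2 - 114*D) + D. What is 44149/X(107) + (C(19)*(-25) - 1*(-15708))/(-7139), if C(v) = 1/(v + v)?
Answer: 2515211857/217703805 ≈ 11.553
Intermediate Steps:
C(v) = 1/(2*v)
X(D) = -5*D**2 + 565*D (X(D) = -5*((D**2 - 114*D) + D) = -5*(D**2 - 113*D) = -5*D**2 + 565*D)
44149/X(107) + (C(19)*(-25) - 1*(-15708))/(-7139) = 44149/((5*107*(113 - 1*107))) + (((1/2)/19)*(-25) - 1*(-15708))/(-7139) = 44149/((5*107*(113 - 107))) + (((1/2)*(1/19))*(-25) + 15708)*(-1/7139) = 44149/((5*107*6)) + ((1/38)*(-25) + 15708)*(-1/7139) = 44149/3210 + (-25/38 + 15708)*(-1/7139) = 44149*(1/3210) + (596879/38)*(-1/7139) = 44149/3210 - 596879/271282 = 2515211857/217703805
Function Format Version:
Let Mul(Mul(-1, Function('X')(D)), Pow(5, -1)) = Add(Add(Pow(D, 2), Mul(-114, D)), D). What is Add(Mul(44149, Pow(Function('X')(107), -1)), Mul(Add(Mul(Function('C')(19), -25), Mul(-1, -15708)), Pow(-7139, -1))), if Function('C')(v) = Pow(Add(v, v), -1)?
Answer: Rational(2515211857, 217703805) ≈ 11.553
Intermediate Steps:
Function('C')(v) = Mul(Rational(1, 2), Pow(v, -1)) (Function('C')(v) = Pow(Mul(2, v), -1) = Mul(Rational(1, 2), Pow(v, -1)))
Function('X')(D) = Add(Mul(-5, Pow(D, 2)), Mul(565, D)) (Function('X')(D) = Mul(-5, Add(Add(Pow(D, 2), Mul(-114, D)), D)) = Mul(-5, Add(Pow(D, 2), Mul(-113, D))) = Add(Mul(-5, Pow(D, 2)), Mul(565, D)))
Add(Mul(44149, Pow(Function('X')(107), -1)), Mul(Add(Mul(Function('C')(19), -25), Mul(-1, -15708)), Pow(-7139, -1))) = Add(Mul(44149, Pow(Mul(5, 107, Add(113, Mul(-1, 107))), -1)), Mul(Add(Mul(Mul(Rational(1, 2), Pow(19, -1)), -25), Mul(-1, -15708)), Pow(-7139, -1))) = Add(Mul(44149, Pow(Mul(5, 107, Add(113, -107)), -1)), Mul(Add(Mul(Mul(Rational(1, 2), Rational(1, 19)), -25), 15708), Rational(-1, 7139))) = Add(Mul(44149, Pow(Mul(5, 107, 6), -1)), Mul(Add(Mul(Rational(1, 38), -25), 15708), Rational(-1, 7139))) = Add(Mul(44149, Pow(3210, -1)), Mul(Add(Rational(-25, 38), 15708), Rational(-1, 7139))) = Add(Mul(44149, Rational(1, 3210)), Mul(Rational(596879, 38), Rational(-1, 7139))) = Add(Rational(44149, 3210), Rational(-596879, 271282)) = Rational(2515211857, 217703805)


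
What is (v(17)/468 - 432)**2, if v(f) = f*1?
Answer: 40868261281/219024 ≈ 1.8659e+5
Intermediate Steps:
v(f) = f
(v(17)/468 - 432)**2 = (17/468 - 432)**2 = (-202159/468)**2 = 40868261281/219024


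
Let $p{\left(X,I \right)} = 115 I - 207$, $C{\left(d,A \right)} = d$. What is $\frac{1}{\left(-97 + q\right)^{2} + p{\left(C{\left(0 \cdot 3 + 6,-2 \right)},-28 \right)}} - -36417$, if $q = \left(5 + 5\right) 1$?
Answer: $\frac{150839215}{4142} \approx 36417.0$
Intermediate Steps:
$p{\left(X,I \right)} = -207 + 115 I$
$q = 10$ ($q = 10 \cdot 1 = 10$)
$\frac{1}{\left(-97 + q\right)^{2} + p{\left(C{\left(0 \cdot 3 + 6,-2 \right)},-28 \right)}} - -36417 = \frac{1}{\left(-97 + 10\right)^{2} + \left(-207 + 115 \left(-28\right)\right)} - -36417 = \frac{1}{\left(-87\right)^{2} - 3427} + 36417 = \frac{1}{7569 - 3427} + 36417 = \frac{1}{4142} + 36417 = \frac{150839215}{4142}$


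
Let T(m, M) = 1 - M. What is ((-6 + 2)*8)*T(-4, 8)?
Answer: 224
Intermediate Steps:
((-6 + 2)*8)*T(-4, 8) = ((-6 + 2)*8)*(1 - 1*8) = (-4*8)*(1 - 8) = -32*(-7) = 224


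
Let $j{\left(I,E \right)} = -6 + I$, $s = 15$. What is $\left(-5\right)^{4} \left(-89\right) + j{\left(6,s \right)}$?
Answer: $-55625$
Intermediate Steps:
$\left(-5\right)^{4} \left(-89\right) + j{\left(6,s \right)} = \left(-5\right)^{4} \left(-89\right) + \left(-6 + 6\right) = 625 \left(-89\right) + 0 = -55625 + 0 = -55625$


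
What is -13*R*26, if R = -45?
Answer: 15210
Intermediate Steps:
-13*R*26 = -13*(-45)*26 = 585*26 = 15210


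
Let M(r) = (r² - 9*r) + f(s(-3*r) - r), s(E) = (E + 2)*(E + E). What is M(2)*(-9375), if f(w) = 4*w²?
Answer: -79218750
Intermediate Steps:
s(E) = 2*E*(2 + E) (s(E) = (2 + E)*(2*E) = 2*E*(2 + E))
M(r) = r² - 9*r + 4*(-r - 6*r*(2 - 3*r))² (M(r) = (r² - 9*r) + 4*(2*(-3*r)*(2 - 3*r) - r)² = (r² - 9*r) + 4*(-6*r*(2 - 3*r) - r)² = (r² - 9*r) + 4*(-r - 6*r*(2 - 3*r))² = r² - 9*r + 4*(-r - 6*r*(2 - 3*r))²)
M(2)*(-9375) = (2*(-9 + 2 + 4*2*(-13 + 18*2)²))*(-9375) = (2*(-9 + 2 + 4*2*(-13 + 36)²))*(-9375) = (2*(-9 + 2 + 4*2*23²))*(-9375) = (2*(-9 + 2 + 4*2*529))*(-9375) = (2*(-9 + 2 + 4232))*(-9375) = (2*4225)*(-9375) = 8450*(-9375) = -79218750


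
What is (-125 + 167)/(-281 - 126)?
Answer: -42/407 ≈ -0.10319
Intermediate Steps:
(-125 + 167)/(-281 - 126) = 42/(-407) = 42*(-1/407) = -42/407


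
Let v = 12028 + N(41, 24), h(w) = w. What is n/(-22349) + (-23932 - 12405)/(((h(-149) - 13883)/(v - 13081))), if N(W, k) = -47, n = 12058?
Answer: -223368593039/78400292 ≈ -2849.1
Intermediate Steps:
v = 11981 (v = 12028 - 47 = 11981)
n/(-22349) + (-23932 - 12405)/(((h(-149) - 13883)/(v - 13081))) = 12058/(-22349) + (-23932 - 12405)/(((-149 - 13883)/(11981 - 13081))) = 12058*(-1/22349) - 36337/((-14032/(-1100))) = -12058/22349 - 36337/((-14032*(-1/1100))) = -12058/22349 - 36337/3508/275 = -12058/22349 - 36337*275/3508 = -12058/22349 - 9992675/3508 = -223368593039/78400292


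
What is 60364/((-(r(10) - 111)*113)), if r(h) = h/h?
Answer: 30182/6215 ≈ 4.8563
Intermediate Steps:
r(h) = 1
60364/((-(r(10) - 111)*113)) = 60364/((-(1 - 111)*113)) = 60364/((-(-110)*113)) = 60364/((-1*(-12430))) = 60364/12430 = 60364*(1/12430) = 30182/6215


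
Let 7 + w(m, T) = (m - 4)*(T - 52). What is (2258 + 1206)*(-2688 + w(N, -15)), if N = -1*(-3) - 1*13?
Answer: -6086248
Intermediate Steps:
N = -10 (N = 3 - 13 = -10)
w(m, T) = -7 + (-52 + T)*(-4 + m) (w(m, T) = -7 + (m - 4)*(T - 52) = -7 + (-4 + m)*(-52 + T) = -7 + (-52 + T)*(-4 + m))
(2258 + 1206)*(-2688 + w(N, -15)) = (2258 + 1206)*(-2688 + (201 - 52*(-10) - 4*(-15) - 15*(-10))) = 3464*(-2688 + (201 + 520 + 60 + 150)) = 3464*(-2688 + 931) = 3464*(-1757) = -6086248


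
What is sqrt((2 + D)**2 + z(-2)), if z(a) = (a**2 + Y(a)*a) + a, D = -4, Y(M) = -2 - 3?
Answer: 4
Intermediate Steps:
Y(M) = -5
z(a) = a**2 - 4*a (z(a) = (a**2 - 5*a) + a = a**2 - 4*a)
sqrt((2 + D)**2 + z(-2)) = sqrt((2 - 4)**2 - 2*(-4 - 2)) = sqrt((-2)**2 - 2*(-6)) = sqrt(4 + 12) = sqrt(16) = 4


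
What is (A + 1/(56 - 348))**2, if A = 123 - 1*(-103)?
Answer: 4354812081/85264 ≈ 51074.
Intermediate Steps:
A = 226 (A = 123 + 103 = 226)
(A + 1/(56 - 348))**2 = (226 + 1/(56 - 348))**2 = (226 + 1/(-292))**2 = (226 - 1/292)**2 = (65991/292)**2 = 4354812081/85264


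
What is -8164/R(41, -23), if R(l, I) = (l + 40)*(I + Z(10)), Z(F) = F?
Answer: 628/81 ≈ 7.7531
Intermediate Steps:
R(l, I) = (10 + I)*(40 + l) (R(l, I) = (l + 40)*(I + 10) = (40 + l)*(10 + I) = (10 + I)*(40 + l))
-8164/R(41, -23) = -8164/(400 + 10*41 + 40*(-23) - 23*41) = -8164/(400 + 410 - 920 - 943) = -8164/(-1053) = -8164*(-1/1053) = 628/81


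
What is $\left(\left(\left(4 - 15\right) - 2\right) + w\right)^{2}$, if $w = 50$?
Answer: $1369$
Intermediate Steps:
$\left(\left(\left(4 - 15\right) - 2\right) + w\right)^{2} = \left(\left(\left(4 - 15\right) - 2\right) + 50\right)^{2} = \left(\left(-11 - 2\right) + 50\right)^{2} = \left(-13 + 50\right)^{2} = 37^{2} = 1369$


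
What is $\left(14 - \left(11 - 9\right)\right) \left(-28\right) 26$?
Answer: $-8736$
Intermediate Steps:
$\left(14 - \left(11 - 9\right)\right) \left(-28\right) 26 = \left(14 - 2\right) \left(-28\right) 26 = 12 \left(-28\right) 26 = \left(-336\right) 26 = -8736$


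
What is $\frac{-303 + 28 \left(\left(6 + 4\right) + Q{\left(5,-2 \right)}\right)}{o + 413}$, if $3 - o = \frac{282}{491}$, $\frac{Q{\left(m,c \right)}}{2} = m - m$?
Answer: $- \frac{11293}{203974} \approx -0.055365$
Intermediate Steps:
$Q{\left(m,c \right)} = 0$ ($Q{\left(m,c \right)} = 2 \left(m - m\right) = 2 \cdot 0 = 0$)
$o = \frac{1191}{491}$ ($o = 3 - \frac{282}{491} = \frac{1191}{491} \approx 2.4257$)
$\frac{-303 + 28 \left(\left(6 + 4\right) + Q{\left(5,-2 \right)}\right)}{o + 413} = \frac{-303 + 28 \left(\left(6 + 4\right) + 0\right)}{\frac{1191}{491} + 413} = \frac{-303 + 28 \left(10 + 0\right)}{\frac{203974}{491}} = \left(-303 + 28 \cdot 10\right) \frac{491}{203974} = \left(-303 + 280\right) \frac{491}{203974} = \left(-23\right) \frac{491}{203974} = - \frac{11293}{203974}$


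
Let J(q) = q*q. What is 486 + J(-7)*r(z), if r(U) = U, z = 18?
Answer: 1368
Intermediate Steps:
J(q) = q²
486 + J(-7)*r(z) = 486 + (-7)²*18 = 486 + 49*18 = 486 + 882 = 1368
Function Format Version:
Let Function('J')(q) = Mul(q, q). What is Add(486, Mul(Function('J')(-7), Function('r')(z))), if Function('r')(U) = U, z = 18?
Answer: 1368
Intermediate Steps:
Function('J')(q) = Pow(q, 2)
Add(486, Mul(Function('J')(-7), Function('r')(z))) = Add(486, Mul(Pow(-7, 2), 18)) = Add(486, Mul(49, 18)) = Add(486, 882) = 1368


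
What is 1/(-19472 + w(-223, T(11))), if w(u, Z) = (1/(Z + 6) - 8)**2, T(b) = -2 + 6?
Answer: -100/1940959 ≈ -5.1521e-5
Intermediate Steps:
T(b) = 4
w(u, Z) = (-8 + 1/(6 + Z))**2 (w(u, Z) = (1/(6 + Z) - 8)**2 = (-8 + 1/(6 + Z))**2)
1/(-19472 + w(-223, T(11))) = 1/(-19472 + (47 + 8*4)**2/(6 + 4)**2) = 1/(-19472 + (47 + 32)**2/10**2) = 1/(-19472 + (1/100)*79**2) = 1/(-19472 + (1/100)*6241) = 1/(-19472 + 6241/100) = 1/(-1940959/100) = -100/1940959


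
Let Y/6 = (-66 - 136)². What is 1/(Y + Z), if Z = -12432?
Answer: 1/232392 ≈ 4.3031e-6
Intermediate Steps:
Y = 244824 (Y = 6*(-66 - 136)² = 6*(-202)² = 6*40804 = 244824)
1/(Y + Z) = 1/(244824 - 12432) = 1/232392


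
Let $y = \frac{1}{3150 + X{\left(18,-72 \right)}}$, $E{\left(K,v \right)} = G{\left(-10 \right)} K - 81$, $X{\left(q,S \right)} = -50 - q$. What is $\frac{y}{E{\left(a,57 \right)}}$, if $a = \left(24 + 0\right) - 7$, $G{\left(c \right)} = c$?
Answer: $- \frac{1}{773582} \approx -1.2927 \cdot 10^{-6}$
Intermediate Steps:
$a = 17$ ($a = 24 - 7 = 17$)
$E{\left(K,v \right)} = -81 - 10 K$ ($E{\left(K,v \right)} = - 10 K - 81 = -81 - 10 K$)
$y = \frac{1}{3082}$ ($y = \frac{1}{3150 - 68} = \frac{1}{3082} \approx 0.00032446$)
$\frac{y}{E{\left(a,57 \right)}} = \frac{1}{3082 \left(-81 - 170\right)} = \frac{1}{3082 \left(-251\right)} = \frac{1}{3082} \left(- \frac{1}{251}\right) = - \frac{1}{773582}$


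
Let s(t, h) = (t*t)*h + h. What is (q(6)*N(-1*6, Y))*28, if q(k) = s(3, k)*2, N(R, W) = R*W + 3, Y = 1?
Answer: -10080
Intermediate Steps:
s(t, h) = h + h*t² (s(t, h) = t²*h + h = h*t² + h = h + h*t²)
N(R, W) = 3 + R*W
q(k) = 20*k (q(k) = (k*(1 + 3²))*2 = (k*(1 + 9))*2 = (k*10)*2 = (10*k)*2 = 20*k)
(q(6)*N(-1*6, Y))*28 = ((20*6)*(3 - 1*6*1))*28 = (120*(3 - 6*1))*28 = (120*(3 - 6))*28 = (120*(-3))*28 = -360*28 = -10080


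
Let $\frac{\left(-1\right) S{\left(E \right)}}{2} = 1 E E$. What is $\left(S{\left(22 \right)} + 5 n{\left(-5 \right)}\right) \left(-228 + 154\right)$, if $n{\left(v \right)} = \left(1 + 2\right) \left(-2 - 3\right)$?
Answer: $77182$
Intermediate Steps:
$n{\left(v \right)} = -15$ ($n{\left(v \right)} = 3 \left(-5\right) = -15$)
$S{\left(E \right)} = - 2 E^{2}$ ($S{\left(E \right)} = - 2 \cdot 1 E E = - 2 E E = - 2 E^{2}$)
$\left(S{\left(22 \right)} + 5 n{\left(-5 \right)}\right) \left(-228 + 154\right) = \left(- 2 \cdot 22^{2} + 5 \left(-15\right)\right) \left(-228 + 154\right) = \left(\left(-2\right) 484 - 75\right) \left(-74\right) = \left(-968 - 75\right) \left(-74\right) = \left(-1043\right) \left(-74\right) = 77182$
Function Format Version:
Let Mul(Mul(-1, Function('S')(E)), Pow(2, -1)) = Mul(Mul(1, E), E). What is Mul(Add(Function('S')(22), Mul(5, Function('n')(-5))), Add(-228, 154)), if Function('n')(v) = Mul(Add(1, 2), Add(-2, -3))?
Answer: 77182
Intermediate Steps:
Function('n')(v) = -15 (Function('n')(v) = Mul(3, -5) = -15)
Function('S')(E) = Mul(-2, Pow(E, 2)) (Function('S')(E) = Mul(-2, Mul(Mul(1, E), E)) = Mul(-2, Mul(E, E)) = Mul(-2, Pow(E, 2)))
Mul(Add(Function('S')(22), Mul(5, Function('n')(-5))), Add(-228, 154)) = Mul(Add(Mul(-2, Pow(22, 2)), Mul(5, -15)), Add(-228, 154)) = Mul(Add(Mul(-2, 484), -75), -74) = Mul(Add(-968, -75), -74) = Mul(-1043, -74) = 77182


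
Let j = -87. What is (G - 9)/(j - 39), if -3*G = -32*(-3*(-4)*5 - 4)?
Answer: -1765/378 ≈ -4.6693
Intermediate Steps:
G = 1792/3 (G = -(-32)*(-3*(-4)*5 - 4)/3 = -(-32)*(12*5 - 4)/3 = -(-32)*(60 - 4)/3 = -(-32)*56/3 = -1/3*(-1792) = 1792/3 ≈ 597.33)
(G - 9)/(j - 39) = (1792/3 - 9)/(-87 - 39) = (1765/3)/(-126) = -1/126*1765/3 = -1765/378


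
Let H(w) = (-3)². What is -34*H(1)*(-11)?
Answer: 3366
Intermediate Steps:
H(w) = 9
-34*H(1)*(-11) = -34*9*(-11) = -306*(-11) = 3366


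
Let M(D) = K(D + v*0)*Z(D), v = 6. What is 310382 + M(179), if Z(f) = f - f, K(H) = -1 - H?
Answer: 310382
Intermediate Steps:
Z(f) = 0
M(D) = 0 (M(D) = (-1 - (D + 6*0))*0 = (-1 - (D + 0))*0 = (-1 - D)*0 = 0)
310382 + M(179) = 310382 + 0 = 310382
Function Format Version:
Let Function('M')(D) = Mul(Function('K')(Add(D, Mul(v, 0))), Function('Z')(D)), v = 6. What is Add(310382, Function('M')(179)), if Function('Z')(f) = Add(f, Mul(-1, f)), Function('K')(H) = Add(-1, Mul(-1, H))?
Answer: 310382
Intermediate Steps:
Function('Z')(f) = 0
Function('M')(D) = 0 (Function('M')(D) = Mul(Add(-1, Mul(-1, Add(D, Mul(6, 0)))), 0) = Mul(Add(-1, Mul(-1, Add(D, 0))), 0) = Mul(Add(-1, Mul(-1, D)), 0) = 0)
Add(310382, Function('M')(179)) = Add(310382, 0) = 310382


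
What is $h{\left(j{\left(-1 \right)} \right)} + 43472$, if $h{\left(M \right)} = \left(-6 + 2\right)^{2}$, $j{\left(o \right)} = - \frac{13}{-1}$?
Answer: $43488$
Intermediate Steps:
$j{\left(o \right)} = 13$ ($j{\left(o \right)} = \left(-13\right) \left(-1\right) = 13$)
$h{\left(M \right)} = 16$ ($h{\left(M \right)} = \left(-4\right)^{2} = 16$)
$h{\left(j{\left(-1 \right)} \right)} + 43472 = 16 + 43472 = 43488$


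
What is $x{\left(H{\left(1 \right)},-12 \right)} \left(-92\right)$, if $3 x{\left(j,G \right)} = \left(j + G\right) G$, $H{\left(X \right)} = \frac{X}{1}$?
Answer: $-4048$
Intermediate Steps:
$H{\left(X \right)} = X$ ($H{\left(X \right)} = X 1 = X$)
$x{\left(j,G \right)} = \frac{G \left(G + j\right)}{3}$ ($x{\left(j,G \right)} = \frac{\left(j + G\right) G}{3} = \frac{\left(G + j\right) G}{3} = \frac{G \left(G + j\right)}{3}$)
$x{\left(H{\left(1 \right)},-12 \right)} \left(-92\right) = \frac{1}{3} \left(-12\right) \left(-12 + 1\right) \left(-92\right) = \frac{1}{3} \left(-12\right) \left(-11\right) \left(-92\right) = 44 \left(-92\right) = -4048$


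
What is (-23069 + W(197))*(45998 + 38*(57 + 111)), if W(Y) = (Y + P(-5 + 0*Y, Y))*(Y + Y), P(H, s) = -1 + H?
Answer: 2733554670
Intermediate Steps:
W(Y) = 2*Y*(-6 + Y) (W(Y) = (Y + (-1 + (-5 + 0*Y)))*(Y + Y) = (Y + (-1 + (-5 + 0)))*(2*Y) = (Y + (-1 - 5))*(2*Y) = (Y - 6)*(2*Y) = (-6 + Y)*(2*Y) = 2*Y*(-6 + Y))
(-23069 + W(197))*(45998 + 38*(57 + 111)) = (-23069 + 2*197*(-6 + 197))*(45998 + 38*(57 + 111)) = (-23069 + 2*197*191)*(45998 + 38*168) = (-23069 + 75254)*(45998 + 6384) = 52185*52382 = 2733554670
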